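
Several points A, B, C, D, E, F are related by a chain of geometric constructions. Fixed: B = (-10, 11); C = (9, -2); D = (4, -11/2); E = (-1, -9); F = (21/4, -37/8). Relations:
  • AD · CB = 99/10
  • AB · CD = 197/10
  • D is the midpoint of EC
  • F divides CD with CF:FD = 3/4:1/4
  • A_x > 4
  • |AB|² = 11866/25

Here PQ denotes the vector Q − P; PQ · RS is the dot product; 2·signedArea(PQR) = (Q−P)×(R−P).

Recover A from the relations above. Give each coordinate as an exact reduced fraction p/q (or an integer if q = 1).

1. A_x = 5  [AD · CB = 99/10 ∩ AB · CD = 197/10]
2. A_y = -24/5  [AD · CB = 99/10 ∩ AB · CD = 197/10]
   → A = (5, -24/5)

A = (5, -24/5)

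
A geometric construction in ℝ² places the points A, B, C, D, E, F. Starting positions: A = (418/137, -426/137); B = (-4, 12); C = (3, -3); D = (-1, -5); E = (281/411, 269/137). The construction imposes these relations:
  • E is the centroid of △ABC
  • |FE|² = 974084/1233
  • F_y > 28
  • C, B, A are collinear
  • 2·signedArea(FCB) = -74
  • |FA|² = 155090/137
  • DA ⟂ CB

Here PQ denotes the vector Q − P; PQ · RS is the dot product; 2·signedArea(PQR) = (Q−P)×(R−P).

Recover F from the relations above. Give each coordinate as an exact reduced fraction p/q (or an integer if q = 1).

1. F_x = -7  [line -15·x + -7·y + 98 = 0 ∩ |FE|² = 974084/1233]
2. F_y = 29  [line -15·x + -7·y + 98 = 0 ∩ |FE|² = 974084/1233]
   → F = (-7, 29)

F = (-7, 29)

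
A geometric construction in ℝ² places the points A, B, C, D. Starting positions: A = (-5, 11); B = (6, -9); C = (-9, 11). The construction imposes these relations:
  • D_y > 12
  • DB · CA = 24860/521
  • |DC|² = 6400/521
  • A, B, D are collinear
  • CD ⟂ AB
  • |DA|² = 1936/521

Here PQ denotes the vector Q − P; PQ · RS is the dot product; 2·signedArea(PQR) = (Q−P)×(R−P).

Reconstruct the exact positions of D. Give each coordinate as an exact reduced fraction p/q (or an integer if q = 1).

D = (-3089/521, 6611/521)

1. D_x = -3089/521  [A, B, D are collinear ∩ CD ⟂ AB]
2. D_y = 6611/521  [A, B, D are collinear ∩ CD ⟂ AB]
   → D = (-3089/521, 6611/521)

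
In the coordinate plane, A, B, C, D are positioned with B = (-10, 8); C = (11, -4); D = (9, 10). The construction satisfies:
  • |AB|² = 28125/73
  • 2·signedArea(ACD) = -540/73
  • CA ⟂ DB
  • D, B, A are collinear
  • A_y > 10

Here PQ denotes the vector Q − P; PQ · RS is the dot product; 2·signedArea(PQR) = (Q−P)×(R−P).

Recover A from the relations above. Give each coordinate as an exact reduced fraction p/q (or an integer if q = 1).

A = (695/73, 734/73)

1. A_x = 695/73  [D, B, A are collinear ∩ CA ⟂ DB]
2. A_y = 734/73  [D, B, A are collinear ∩ CA ⟂ DB]
   → A = (695/73, 734/73)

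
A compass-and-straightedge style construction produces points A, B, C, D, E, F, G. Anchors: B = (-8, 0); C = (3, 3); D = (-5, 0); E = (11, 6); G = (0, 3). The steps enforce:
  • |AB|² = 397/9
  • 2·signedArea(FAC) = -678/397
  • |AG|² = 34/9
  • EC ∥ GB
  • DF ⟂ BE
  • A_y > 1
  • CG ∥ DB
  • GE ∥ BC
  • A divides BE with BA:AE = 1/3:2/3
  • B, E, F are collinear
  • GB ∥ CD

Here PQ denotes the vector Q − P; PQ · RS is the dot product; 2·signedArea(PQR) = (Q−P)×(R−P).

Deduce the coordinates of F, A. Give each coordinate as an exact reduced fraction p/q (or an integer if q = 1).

A = (-5/3, 2)
F = (-2093/397, 342/397)

1. F_x = -2093/397  [B, E, F are collinear ∩ DF ⟂ BE]
2. F_y = 342/397  [B, E, F are collinear ∩ DF ⟂ BE]
   → F = (-2093/397, 342/397)
3. A_x = -5/3  [A divides BE with BA:AE = 1/3:2/3]
4. A_y = 2  [A divides BE with BA:AE = 1/3:2/3]
   → A = (-5/3, 2)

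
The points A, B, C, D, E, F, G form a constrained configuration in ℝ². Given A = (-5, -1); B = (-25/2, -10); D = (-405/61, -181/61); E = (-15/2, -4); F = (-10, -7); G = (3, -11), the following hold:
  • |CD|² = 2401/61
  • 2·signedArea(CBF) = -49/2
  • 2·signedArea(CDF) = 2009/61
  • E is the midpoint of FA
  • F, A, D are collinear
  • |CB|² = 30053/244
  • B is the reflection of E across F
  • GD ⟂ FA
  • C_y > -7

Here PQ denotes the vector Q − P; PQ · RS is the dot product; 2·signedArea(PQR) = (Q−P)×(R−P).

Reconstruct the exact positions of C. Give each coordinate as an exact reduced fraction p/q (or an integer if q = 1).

C = (-111/61, -426/61)

1. C_x = -111/61  [line -3·x + 5/2·y + 12 = 0 ∩ |CB|² = 30053/244]
2. C_y = -426/61  [line -3·x + 5/2·y + 12 = 0 ∩ |CB|² = 30053/244]
   → C = (-111/61, -426/61)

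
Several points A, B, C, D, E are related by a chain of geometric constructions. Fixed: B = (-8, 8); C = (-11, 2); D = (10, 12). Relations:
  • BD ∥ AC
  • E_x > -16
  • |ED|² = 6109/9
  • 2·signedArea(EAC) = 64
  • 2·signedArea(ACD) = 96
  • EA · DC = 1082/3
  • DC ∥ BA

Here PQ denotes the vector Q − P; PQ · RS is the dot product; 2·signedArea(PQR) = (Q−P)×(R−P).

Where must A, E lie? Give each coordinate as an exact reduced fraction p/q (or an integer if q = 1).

1. A_x = -29  [BD ∥ AC ∩ DC ∥ BA]
2. A_y = -2  [BD ∥ AC ∩ DC ∥ BA]
   → A = (-29, -2)
3. E_x = -15  [2·signedArea(EAC) = 64 ∩ EA · DC = 1082/3]
4. E_y = 14/3  [2·signedArea(EAC) = 64 ∩ EA · DC = 1082/3]
   → E = (-15, 14/3)

A = (-29, -2)
E = (-15, 14/3)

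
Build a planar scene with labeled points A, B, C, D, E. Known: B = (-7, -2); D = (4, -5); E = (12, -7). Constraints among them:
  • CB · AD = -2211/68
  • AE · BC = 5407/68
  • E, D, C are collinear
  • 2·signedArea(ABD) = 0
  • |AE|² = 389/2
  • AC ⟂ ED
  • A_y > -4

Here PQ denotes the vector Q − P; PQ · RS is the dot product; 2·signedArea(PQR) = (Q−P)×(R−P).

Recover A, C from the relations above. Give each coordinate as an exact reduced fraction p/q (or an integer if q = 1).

1. A_x = -3/2  [line 3·x + 11·y + 43 = 0 ∩ |AE|² = 389/2]
2. A_y = -7/2  [line 3·x + 11·y + 43 = 0 ∩ |AE|² = 389/2]
   → A = (-3/2, -7/2)
3. C_x = -26/17  [E, D, C are collinear ∩ AC ⟂ ED]
4. C_y = -123/34  [E, D, C are collinear ∩ AC ⟂ ED]
   → C = (-26/17, -123/34)

A = (-3/2, -7/2)
C = (-26/17, -123/34)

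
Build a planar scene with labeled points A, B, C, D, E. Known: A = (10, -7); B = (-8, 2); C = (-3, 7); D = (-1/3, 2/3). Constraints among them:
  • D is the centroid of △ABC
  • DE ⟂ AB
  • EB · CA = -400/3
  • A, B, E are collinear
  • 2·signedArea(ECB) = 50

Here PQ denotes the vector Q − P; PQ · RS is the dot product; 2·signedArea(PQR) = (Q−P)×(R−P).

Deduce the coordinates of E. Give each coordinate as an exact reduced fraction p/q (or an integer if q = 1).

E = (-4/3, -4/3)

1. E_x = -4/3  [A, B, E are collinear ∩ DE ⟂ AB]
2. E_y = -4/3  [A, B, E are collinear ∩ DE ⟂ AB]
   → E = (-4/3, -4/3)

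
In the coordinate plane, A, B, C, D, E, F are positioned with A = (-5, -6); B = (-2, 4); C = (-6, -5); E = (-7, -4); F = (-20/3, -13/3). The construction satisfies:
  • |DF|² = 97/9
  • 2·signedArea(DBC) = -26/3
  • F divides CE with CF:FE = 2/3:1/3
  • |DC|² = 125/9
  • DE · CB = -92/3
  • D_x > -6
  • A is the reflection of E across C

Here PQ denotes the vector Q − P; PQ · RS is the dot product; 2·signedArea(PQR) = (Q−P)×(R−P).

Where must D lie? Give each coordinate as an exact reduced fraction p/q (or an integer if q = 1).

D = (-16/3, -4/3)

1. D_x = -16/3  [DE · CB = -92/3 ∩ 2·signedArea(DBC) = -26/3]
2. D_y = -4/3  [DE · CB = -92/3 ∩ 2·signedArea(DBC) = -26/3]
   → D = (-16/3, -4/3)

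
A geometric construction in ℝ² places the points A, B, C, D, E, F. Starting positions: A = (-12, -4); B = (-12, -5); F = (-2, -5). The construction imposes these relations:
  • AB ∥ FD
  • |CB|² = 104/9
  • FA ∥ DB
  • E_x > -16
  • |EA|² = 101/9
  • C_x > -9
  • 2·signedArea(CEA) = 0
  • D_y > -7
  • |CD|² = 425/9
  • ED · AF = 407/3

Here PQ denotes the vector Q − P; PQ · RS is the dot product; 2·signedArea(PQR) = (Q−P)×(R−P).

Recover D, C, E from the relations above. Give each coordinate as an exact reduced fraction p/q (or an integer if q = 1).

1. D_x = -2  [FA ∥ DB ∩ AB ∥ FD]
2. D_y = -6  [FA ∥ DB ∩ AB ∥ FD]
   → D = (-2, -6)
3. E_x = -46/3  [line -10·x + 1·y + -449/3 = 0 ∩ |EA|² = 101/9]
4. E_y = -11/3  [line -10·x + 1·y + -449/3 = 0 ∩ |EA|² = 101/9]
   → E = (-46/3, -11/3)
5. C_x = -26/3  [line 1/3·x + 10/3·y + 52/3 = 0 ∩ |CB|² = 104/9]
6. C_y = -13/3  [line 1/3·x + 10/3·y + 52/3 = 0 ∩ |CB|² = 104/9]
   → C = (-26/3, -13/3)

C = (-26/3, -13/3)
D = (-2, -6)
E = (-46/3, -11/3)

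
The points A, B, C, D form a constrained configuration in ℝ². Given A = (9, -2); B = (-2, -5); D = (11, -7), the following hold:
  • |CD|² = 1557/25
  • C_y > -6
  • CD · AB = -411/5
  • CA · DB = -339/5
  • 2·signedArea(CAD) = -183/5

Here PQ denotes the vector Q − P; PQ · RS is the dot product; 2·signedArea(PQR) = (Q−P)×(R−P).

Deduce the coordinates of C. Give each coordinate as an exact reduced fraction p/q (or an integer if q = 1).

1. C_x = 16/5  [2·signedArea(CAD) = -183/5 ∩ CA · DB = -339/5]
2. C_y = -29/5  [2·signedArea(CAD) = -183/5 ∩ CA · DB = -339/5]
   → C = (16/5, -29/5)

C = (16/5, -29/5)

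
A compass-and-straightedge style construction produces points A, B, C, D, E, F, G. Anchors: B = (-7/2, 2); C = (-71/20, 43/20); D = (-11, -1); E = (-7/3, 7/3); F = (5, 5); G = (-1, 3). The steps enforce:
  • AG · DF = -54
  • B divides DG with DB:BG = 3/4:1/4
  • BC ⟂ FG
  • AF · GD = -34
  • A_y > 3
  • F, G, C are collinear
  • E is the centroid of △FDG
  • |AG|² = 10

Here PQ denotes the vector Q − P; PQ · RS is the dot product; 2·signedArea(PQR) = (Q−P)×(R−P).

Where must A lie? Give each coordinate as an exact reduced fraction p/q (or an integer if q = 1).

1. A_x = 2  [AG · DF = -54 ∩ AF · GD = -34]
2. A_y = 4  [AG · DF = -54 ∩ AF · GD = -34]
   → A = (2, 4)

A = (2, 4)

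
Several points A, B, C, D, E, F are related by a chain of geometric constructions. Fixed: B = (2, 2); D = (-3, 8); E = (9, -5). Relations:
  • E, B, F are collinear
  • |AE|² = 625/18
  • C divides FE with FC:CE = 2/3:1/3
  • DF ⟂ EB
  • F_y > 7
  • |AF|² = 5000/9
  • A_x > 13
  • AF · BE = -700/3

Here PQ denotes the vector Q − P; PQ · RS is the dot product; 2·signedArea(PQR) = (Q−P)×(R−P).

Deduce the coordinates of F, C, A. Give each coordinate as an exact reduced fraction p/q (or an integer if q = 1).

1. F_x = -7/2  [E, B, F are collinear ∩ DF ⟂ EB]
2. F_y = 15/2  [E, B, F are collinear ∩ DF ⟂ EB]
   → F = (-7/2, 15/2)
3. C_x = 29/6  [C divides FE with FC:CE = 2/3:1/3]
4. C_y = -5/6  [C divides FE with FC:CE = 2/3:1/3]
   → C = (29/6, -5/6)
5. A_x = 79/6  [line -7·x + 7·y + 469/3 = 0 ∩ |AE|² = 625/18]
6. A_y = -55/6  [line -7·x + 7·y + 469/3 = 0 ∩ |AE|² = 625/18]
   → A = (79/6, -55/6)

A = (79/6, -55/6)
C = (29/6, -5/6)
F = (-7/2, 15/2)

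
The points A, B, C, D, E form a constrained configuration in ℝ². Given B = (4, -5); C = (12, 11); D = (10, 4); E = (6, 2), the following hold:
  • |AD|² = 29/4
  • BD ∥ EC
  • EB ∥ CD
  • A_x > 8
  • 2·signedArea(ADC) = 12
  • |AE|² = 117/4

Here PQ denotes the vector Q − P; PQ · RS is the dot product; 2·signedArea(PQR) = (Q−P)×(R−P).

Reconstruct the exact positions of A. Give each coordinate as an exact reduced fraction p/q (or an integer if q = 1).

A = (9, 13/2)

1. A_x = 9  [line -7·x + 2·y + 50 = 0 ∩ |AE|² = 117/4]
2. A_y = 13/2  [line -7·x + 2·y + 50 = 0 ∩ |AE|² = 117/4]
   → A = (9, 13/2)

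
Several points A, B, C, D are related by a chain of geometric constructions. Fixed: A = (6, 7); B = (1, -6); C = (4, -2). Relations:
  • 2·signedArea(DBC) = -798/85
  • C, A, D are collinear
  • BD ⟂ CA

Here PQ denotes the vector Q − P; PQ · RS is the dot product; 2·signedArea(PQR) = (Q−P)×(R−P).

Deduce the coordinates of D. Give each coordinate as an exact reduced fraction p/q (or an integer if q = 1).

1. D_x = 256/85  [C, A, D are collinear ∩ BD ⟂ CA]
2. D_y = -548/85  [C, A, D are collinear ∩ BD ⟂ CA]
   → D = (256/85, -548/85)

D = (256/85, -548/85)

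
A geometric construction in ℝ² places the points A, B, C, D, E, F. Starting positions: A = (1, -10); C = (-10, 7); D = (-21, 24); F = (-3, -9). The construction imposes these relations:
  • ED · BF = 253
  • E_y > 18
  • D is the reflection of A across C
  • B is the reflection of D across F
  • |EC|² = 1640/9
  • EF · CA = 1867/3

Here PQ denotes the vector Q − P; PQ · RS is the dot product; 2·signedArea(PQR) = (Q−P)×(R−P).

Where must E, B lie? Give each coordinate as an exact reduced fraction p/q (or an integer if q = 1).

B = (15, -42)
E = (-52/3, 55/3)

1. E_x = -52/3  [line -11·x + 17·y + -1507/3 = 0 ∩ |EC|² = 1640/9]
2. E_y = 55/3  [line -11·x + 17·y + -1507/3 = 0 ∩ |EC|² = 1640/9]
   → E = (-52/3, 55/3)
3. B_x = 15  [ED · BF = 253 ∩ B is the reflection of D across F]
4. B_y = -42  [ED · BF = 253 ∩ B is the reflection of D across F]
   → B = (15, -42)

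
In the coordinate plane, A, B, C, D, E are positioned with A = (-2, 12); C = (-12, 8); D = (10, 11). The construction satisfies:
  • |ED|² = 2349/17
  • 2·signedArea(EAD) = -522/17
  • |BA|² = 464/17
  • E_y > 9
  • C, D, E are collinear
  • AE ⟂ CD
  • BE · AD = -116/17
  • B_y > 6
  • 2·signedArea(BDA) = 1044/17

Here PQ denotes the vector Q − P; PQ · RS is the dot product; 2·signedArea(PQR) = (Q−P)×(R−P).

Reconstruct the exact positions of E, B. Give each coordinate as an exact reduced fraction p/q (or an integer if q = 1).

B = (-22/17, 116/17)
E = (-28/17, 160/17)

1. E_x = -28/17  [C, D, E are collinear ∩ AE ⟂ CD]
2. E_y = 160/17  [C, D, E are collinear ∩ AE ⟂ CD]
   → E = (-28/17, 160/17)
3. B_x = -22/17  [2·signedArea(BDA) = 1044/17 ∩ BE · AD = -116/17]
4. B_y = 116/17  [2·signedArea(BDA) = 1044/17 ∩ BE · AD = -116/17]
   → B = (-22/17, 116/17)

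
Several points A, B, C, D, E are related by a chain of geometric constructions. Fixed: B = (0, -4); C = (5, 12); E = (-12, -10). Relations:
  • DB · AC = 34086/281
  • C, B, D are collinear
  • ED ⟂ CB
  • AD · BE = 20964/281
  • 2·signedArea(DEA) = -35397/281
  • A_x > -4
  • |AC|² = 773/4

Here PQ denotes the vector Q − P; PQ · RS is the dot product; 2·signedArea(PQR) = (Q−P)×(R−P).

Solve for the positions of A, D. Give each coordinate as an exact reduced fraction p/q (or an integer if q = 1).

1. D_x = -780/281  [C, B, D are collinear ∩ ED ⟂ CB]
2. D_y = -3620/281  [C, B, D are collinear ∩ ED ⟂ CB]
   → D = (-780/281, -3620/281)
3. A_x = -7/2  [AD · BE = 20964/281 ∩ DB · AC = 34086/281]
4. A_y = 1  [AD · BE = 20964/281 ∩ DB · AC = 34086/281]
   → A = (-7/2, 1)

A = (-7/2, 1)
D = (-780/281, -3620/281)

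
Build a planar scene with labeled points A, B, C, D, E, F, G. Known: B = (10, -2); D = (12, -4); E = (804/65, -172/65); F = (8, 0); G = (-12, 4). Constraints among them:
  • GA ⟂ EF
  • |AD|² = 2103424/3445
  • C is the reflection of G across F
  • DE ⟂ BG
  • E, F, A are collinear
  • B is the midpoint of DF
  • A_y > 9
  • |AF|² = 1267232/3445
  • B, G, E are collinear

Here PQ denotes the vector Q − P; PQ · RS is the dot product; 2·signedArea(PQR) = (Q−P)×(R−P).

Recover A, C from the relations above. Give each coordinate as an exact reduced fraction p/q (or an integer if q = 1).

1. A_x = -28956/3445  [E, F, A are collinear ∩ GA ⟂ EF]
2. A_y = 34228/3445  [E, F, A are collinear ∩ GA ⟂ EF]
   → A = (-28956/3445, 34228/3445)
3. C_x = 28  [C is the reflection of G across F]
4. C_y = -4  [C is the reflection of G across F]
   → C = (28, -4)

A = (-28956/3445, 34228/3445)
C = (28, -4)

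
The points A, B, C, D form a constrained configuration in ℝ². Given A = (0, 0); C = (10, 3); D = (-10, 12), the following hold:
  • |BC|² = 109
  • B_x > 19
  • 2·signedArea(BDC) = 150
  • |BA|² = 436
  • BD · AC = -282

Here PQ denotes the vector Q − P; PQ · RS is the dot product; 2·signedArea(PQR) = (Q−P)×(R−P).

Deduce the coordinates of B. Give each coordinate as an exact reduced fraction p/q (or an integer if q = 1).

1. B_x = 20  [2·signedArea(BDC) = 150 ∩ BD · AC = -282]
2. B_y = 6  [2·signedArea(BDC) = 150 ∩ BD · AC = -282]
   → B = (20, 6)

B = (20, 6)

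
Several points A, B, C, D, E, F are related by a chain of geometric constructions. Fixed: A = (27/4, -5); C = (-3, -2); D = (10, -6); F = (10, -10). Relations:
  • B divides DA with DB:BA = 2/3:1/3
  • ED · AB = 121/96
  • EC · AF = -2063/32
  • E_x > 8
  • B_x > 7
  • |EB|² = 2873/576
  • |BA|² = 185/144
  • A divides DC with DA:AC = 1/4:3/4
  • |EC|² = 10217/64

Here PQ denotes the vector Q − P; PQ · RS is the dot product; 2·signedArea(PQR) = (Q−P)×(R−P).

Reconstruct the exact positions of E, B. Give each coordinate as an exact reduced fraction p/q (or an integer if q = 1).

1. E_x = 67/8  [line -13/4·x + 5·y + 2071/32 = 0 ∩ |EC|² = 10217/64]
2. E_y = -15/2  [line -13/4·x + 5·y + 2071/32 = 0 ∩ |EC|² = 10217/64]
   → E = (67/8, -15/2)
3. B_x = 47/6  [ED · AB = 121/96 ∩ B divides DA with DB:BA = 2/3:1/3]
4. B_y = -16/3  [ED · AB = 121/96 ∩ B divides DA with DB:BA = 2/3:1/3]
   → B = (47/6, -16/3)

B = (47/6, -16/3)
E = (67/8, -15/2)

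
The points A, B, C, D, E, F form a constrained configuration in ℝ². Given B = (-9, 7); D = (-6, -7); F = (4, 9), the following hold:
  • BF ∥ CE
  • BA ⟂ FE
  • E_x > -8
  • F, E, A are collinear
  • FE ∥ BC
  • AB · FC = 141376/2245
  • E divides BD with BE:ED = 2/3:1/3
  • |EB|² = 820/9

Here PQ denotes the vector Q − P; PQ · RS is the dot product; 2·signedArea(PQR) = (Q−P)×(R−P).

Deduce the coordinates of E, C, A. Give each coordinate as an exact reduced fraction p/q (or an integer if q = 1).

1. E_x = -7  [E divides BD with BE:ED = 2/3:1/3]
2. E_y = -7/3  [E divides BD with BE:ED = 2/3:1/3]
   → E = (-7, -7/3)
3. C_x = -20  [BF ∥ CE ∩ FE ∥ BC]
4. C_y = -13/3  [BF ∥ CE ∩ FE ∥ BC]
   → C = (-20, -13/3)
5. A_x = -7421/2245  [F, E, A are collinear ∩ BA ⟂ FE]
6. A_y = 3307/2245  [F, E, A are collinear ∩ BA ⟂ FE]
   → A = (-7421/2245, 3307/2245)

A = (-7421/2245, 3307/2245)
C = (-20, -13/3)
E = (-7, -7/3)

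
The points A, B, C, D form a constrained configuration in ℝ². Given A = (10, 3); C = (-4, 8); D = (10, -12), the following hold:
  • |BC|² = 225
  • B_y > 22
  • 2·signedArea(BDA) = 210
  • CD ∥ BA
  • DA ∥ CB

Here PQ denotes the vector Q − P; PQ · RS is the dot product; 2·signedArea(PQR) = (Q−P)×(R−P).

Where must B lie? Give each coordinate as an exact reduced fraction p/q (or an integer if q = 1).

B = (-4, 23)

1. B_x = -4  [CD ∥ BA ∩ DA ∥ CB]
2. B_y = 23  [CD ∥ BA ∩ DA ∥ CB]
   → B = (-4, 23)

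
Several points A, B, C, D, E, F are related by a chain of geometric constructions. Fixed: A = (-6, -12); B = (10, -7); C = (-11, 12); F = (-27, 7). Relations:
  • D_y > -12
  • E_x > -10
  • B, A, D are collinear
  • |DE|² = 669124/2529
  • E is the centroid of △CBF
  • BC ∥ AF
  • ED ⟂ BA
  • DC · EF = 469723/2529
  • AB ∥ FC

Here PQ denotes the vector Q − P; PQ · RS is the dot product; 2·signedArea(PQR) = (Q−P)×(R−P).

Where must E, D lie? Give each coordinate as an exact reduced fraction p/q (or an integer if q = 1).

D = (-3778/843, -9716/843)
E = (-28/3, 4)

1. E_x = -28/3  [E is the centroid of △CBF]
2. E_y = 4  [E is the centroid of △CBF]
   → E = (-28/3, 4)
3. D_x = -3778/843  [B, A, D are collinear ∩ ED ⟂ BA]
4. D_y = -9716/843  [B, A, D are collinear ∩ ED ⟂ BA]
   → D = (-3778/843, -9716/843)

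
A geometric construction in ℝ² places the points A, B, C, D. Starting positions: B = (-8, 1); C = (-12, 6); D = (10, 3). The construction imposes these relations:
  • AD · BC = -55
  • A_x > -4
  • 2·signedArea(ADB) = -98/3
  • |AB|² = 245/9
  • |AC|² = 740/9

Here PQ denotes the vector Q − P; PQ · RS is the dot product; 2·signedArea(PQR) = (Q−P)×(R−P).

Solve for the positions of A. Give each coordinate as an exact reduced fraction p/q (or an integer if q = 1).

1. A_x = -10/3  [2·signedArea(ADB) = -98/3 ∩ AD · BC = -55]
2. A_y = 10/3  [2·signedArea(ADB) = -98/3 ∩ AD · BC = -55]
   → A = (-10/3, 10/3)

A = (-10/3, 10/3)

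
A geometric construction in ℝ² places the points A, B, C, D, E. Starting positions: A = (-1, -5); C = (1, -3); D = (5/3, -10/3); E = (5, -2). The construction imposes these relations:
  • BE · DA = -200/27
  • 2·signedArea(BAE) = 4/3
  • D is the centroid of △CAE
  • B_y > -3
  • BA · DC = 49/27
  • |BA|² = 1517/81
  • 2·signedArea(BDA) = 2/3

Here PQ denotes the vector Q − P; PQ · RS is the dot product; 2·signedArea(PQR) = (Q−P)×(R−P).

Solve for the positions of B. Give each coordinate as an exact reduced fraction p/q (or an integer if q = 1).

1. B_x = 25/9  [BE · DA = -200/27 ∩ 2·signedArea(BDA) = 2/3]
2. B_y = -26/9  [BE · DA = -200/27 ∩ 2·signedArea(BDA) = 2/3]
   → B = (25/9, -26/9)

B = (25/9, -26/9)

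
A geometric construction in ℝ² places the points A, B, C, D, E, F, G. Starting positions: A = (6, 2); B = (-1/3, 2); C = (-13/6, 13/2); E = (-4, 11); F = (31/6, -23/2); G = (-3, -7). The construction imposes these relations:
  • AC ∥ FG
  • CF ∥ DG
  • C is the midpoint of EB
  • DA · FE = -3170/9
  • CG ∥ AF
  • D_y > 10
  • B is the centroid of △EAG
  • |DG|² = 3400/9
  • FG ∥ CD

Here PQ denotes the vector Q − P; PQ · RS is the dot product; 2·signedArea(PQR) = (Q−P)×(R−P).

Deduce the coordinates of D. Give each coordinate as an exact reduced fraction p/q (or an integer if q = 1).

1. D_x = -31/3  [CF ∥ DG ∩ FG ∥ CD]
2. D_y = 11  [CF ∥ DG ∩ FG ∥ CD]
   → D = (-31/3, 11)

D = (-31/3, 11)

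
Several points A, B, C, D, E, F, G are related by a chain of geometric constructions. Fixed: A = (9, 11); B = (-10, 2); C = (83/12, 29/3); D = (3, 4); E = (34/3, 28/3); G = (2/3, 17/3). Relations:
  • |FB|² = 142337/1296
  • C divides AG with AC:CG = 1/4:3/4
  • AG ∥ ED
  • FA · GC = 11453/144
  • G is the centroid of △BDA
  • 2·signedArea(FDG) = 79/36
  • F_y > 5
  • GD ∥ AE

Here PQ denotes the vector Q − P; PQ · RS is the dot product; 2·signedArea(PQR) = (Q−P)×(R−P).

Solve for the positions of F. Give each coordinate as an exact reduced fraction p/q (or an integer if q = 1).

1. F_x = -1/36  [2·signedArea(FDG) = 79/36 ∩ FA · GC = 11453/144]
2. F_y = 47/9  [2·signedArea(FDG) = 79/36 ∩ FA · GC = 11453/144]
   → F = (-1/36, 47/9)

F = (-1/36, 47/9)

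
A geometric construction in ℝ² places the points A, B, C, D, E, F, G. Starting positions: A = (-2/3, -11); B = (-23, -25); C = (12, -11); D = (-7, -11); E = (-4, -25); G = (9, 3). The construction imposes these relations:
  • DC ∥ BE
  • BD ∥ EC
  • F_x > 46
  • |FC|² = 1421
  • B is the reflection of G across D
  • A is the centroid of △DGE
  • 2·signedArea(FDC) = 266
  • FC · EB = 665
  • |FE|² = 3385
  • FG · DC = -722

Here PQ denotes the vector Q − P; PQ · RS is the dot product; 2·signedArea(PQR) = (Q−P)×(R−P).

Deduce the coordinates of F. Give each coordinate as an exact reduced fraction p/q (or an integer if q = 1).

F = (47, 3)

1. F_x = 47  [FC · EB = 665 ∩ 2·signedArea(FDC) = 266]
2. F_y = 3  [FC · EB = 665 ∩ 2·signedArea(FDC) = 266]
   → F = (47, 3)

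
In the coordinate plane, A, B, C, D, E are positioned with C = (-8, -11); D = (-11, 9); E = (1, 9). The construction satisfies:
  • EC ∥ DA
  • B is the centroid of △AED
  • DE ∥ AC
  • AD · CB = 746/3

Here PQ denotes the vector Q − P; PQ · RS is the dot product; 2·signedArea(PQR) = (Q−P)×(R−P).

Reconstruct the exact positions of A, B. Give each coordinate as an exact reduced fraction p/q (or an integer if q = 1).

A = (-20, -11)
B = (-10, 7/3)

1. A_x = -20  [DE ∥ AC ∩ EC ∥ DA]
2. A_y = -11  [DE ∥ AC ∩ EC ∥ DA]
   → A = (-20, -11)
3. B_x = -10  [B is the centroid of △AED]
4. B_y = 7/3  [B is the centroid of △AED]
   → B = (-10, 7/3)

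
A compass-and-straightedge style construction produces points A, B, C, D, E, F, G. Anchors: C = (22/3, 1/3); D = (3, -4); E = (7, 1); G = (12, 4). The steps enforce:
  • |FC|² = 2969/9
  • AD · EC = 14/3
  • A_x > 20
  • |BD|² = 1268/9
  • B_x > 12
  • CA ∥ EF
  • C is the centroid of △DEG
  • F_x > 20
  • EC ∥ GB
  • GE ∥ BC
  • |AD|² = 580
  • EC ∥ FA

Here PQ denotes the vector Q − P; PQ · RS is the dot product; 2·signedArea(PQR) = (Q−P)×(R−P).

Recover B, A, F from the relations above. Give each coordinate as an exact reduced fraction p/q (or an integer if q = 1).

1. B_x = 37/3  [GE ∥ BC ∩ EC ∥ GB]
2. B_y = 10/3  [GE ∥ BC ∩ EC ∥ GB]
   → B = (37/3, 10/3)
3. A_x = 21  [line -1/3·x + 2/3·y + -1 = 0 ∩ |AD|² = 580]
4. A_y = 12  [line -1/3·x + 2/3·y + -1 = 0 ∩ |AD|² = 580]
   → A = (21, 12)
5. F_x = 62/3  [EC ∥ FA ∩ CA ∥ EF]
6. F_y = 38/3  [EC ∥ FA ∩ CA ∥ EF]
   → F = (62/3, 38/3)

A = (21, 12)
B = (37/3, 10/3)
F = (62/3, 38/3)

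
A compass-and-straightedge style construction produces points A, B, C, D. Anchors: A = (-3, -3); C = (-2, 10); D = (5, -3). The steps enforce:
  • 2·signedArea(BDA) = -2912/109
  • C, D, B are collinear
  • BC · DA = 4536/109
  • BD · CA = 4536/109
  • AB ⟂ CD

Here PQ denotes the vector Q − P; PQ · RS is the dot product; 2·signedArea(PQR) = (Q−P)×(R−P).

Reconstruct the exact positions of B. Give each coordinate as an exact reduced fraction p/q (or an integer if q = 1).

B = (349/109, 37/109)

1. B_x = 349/109  [C, D, B are collinear ∩ AB ⟂ CD]
2. B_y = 37/109  [C, D, B are collinear ∩ AB ⟂ CD]
   → B = (349/109, 37/109)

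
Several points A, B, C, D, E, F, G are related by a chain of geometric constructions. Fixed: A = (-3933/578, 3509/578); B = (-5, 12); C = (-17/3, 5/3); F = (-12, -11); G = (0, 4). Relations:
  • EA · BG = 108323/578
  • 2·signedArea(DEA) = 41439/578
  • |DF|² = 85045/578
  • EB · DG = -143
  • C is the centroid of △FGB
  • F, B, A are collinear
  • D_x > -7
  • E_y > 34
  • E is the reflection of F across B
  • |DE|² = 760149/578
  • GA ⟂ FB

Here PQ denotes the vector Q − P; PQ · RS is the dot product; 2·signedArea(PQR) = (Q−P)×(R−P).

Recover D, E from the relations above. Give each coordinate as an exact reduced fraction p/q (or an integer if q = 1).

D = (-3623/578, -179/578)
E = (2, 35)

1. E_x = 2  [E is the reflection of F across B]
2. E_y = 35  [E is the reflection of F across B]
   → E = (2, 35)
3. D_x = -3623/578  [2·signedArea(DEA) = 41439/578 ∩ EB · DG = -143]
4. D_y = -179/578  [2·signedArea(DEA) = 41439/578 ∩ EB · DG = -143]
   → D = (-3623/578, -179/578)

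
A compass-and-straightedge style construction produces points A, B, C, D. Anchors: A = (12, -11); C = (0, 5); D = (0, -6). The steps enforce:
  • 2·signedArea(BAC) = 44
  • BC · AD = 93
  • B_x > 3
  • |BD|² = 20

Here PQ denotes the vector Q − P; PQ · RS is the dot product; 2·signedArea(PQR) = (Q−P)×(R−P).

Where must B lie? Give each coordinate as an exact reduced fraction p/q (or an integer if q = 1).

1. B_x = 4  [2·signedArea(BAC) = 44 ∩ BC · AD = 93]
2. B_y = -4  [2·signedArea(BAC) = 44 ∩ BC · AD = 93]
   → B = (4, -4)

B = (4, -4)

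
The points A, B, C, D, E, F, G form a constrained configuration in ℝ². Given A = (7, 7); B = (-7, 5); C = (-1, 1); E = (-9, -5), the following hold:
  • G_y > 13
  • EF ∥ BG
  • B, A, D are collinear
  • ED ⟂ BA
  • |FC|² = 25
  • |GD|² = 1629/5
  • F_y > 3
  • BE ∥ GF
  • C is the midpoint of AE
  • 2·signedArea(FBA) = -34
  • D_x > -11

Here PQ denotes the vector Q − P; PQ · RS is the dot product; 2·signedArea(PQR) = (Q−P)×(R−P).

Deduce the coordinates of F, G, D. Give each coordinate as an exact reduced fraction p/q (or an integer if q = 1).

D = (-259/25, 113/25)
F = (3, 4)
G = (5, 14)

1. F_x = 3  [line -2·x + 14·y + -50 = 0 ∩ |FC|² = 25]
2. F_y = 4  [line -2·x + 14·y + -50 = 0 ∩ |FC|² = 25]
   → F = (3, 4)
3. G_x = 5  [BE ∥ GF ∩ EF ∥ BG]
4. G_y = 14  [BE ∥ GF ∩ EF ∥ BG]
   → G = (5, 14)
5. D_x = -259/25  [B, A, D are collinear ∩ ED ⟂ BA]
6. D_y = 113/25  [B, A, D are collinear ∩ ED ⟂ BA]
   → D = (-259/25, 113/25)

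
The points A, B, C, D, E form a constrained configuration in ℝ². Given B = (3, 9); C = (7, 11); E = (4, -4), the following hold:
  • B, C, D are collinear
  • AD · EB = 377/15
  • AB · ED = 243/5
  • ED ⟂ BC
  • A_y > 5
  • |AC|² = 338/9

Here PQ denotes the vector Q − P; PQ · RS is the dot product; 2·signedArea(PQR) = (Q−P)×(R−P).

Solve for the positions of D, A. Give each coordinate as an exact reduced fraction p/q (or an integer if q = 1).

1. D_x = -7/5  [B, C, D are collinear ∩ ED ⟂ BC]
2. D_y = 34/5  [B, C, D are collinear ∩ ED ⟂ BC]
   → D = (-7/5, 34/5)
3. A_x = 14/3  [AD · EB = 377/15 ∩ AB · ED = 243/5]
4. A_y = 16/3  [AD · EB = 377/15 ∩ AB · ED = 243/5]
   → A = (14/3, 16/3)

A = (14/3, 16/3)
D = (-7/5, 34/5)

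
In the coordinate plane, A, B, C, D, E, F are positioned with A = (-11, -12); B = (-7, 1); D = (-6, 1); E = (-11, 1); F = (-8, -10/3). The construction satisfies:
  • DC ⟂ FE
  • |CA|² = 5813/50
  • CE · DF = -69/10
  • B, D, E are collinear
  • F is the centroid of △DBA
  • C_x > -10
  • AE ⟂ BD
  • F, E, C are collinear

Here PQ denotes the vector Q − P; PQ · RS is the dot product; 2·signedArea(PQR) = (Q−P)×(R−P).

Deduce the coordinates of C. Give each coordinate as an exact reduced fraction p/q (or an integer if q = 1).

C = (-469/50, -67/50)

1. C_x = -469/50  [F, E, C are collinear ∩ DC ⟂ FE]
2. C_y = -67/50  [F, E, C are collinear ∩ DC ⟂ FE]
   → C = (-469/50, -67/50)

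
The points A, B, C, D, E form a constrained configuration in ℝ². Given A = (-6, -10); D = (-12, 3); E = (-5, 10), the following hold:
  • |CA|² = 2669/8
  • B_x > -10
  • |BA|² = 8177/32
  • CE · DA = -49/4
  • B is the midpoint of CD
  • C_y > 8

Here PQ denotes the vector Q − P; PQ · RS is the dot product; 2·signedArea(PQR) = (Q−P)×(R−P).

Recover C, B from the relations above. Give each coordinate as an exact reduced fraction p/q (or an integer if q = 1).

1. C_x = -27/4  [line -6·x + 13·y + -591/4 = 0 ∩ |CA|² = 2669/8]
2. C_y = 33/4  [line -6·x + 13·y + -591/4 = 0 ∩ |CA|² = 2669/8]
   → C = (-27/4, 33/4)
3. B_x = -75/8  [B is the midpoint of CD]
4. B_y = 45/8  [B is the midpoint of CD]
   → B = (-75/8, 45/8)

B = (-75/8, 45/8)
C = (-27/4, 33/4)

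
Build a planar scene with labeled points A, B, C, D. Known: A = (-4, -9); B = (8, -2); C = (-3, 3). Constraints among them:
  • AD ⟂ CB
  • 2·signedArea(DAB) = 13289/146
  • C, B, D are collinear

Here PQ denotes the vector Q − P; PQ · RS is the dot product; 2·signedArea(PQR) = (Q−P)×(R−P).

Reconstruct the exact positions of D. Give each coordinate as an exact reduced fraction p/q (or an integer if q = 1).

D = (101/146, 193/146)

1. D_x = 101/146  [C, B, D are collinear ∩ AD ⟂ CB]
2. D_y = 193/146  [C, B, D are collinear ∩ AD ⟂ CB]
   → D = (101/146, 193/146)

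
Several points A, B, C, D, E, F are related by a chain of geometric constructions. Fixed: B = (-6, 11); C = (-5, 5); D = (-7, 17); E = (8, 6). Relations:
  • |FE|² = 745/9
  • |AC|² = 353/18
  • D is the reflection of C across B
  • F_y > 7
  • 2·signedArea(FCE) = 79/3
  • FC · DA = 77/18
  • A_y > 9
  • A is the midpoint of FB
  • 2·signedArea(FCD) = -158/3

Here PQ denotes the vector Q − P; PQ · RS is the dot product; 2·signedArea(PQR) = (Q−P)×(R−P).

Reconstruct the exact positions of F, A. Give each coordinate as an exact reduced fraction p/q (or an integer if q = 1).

A = (-7/2, 55/6)
F = (-1, 22/3)

1. F_x = -1  [2·signedArea(FCE) = 79/3 ∩ 2·signedArea(FCD) = -158/3]
2. F_y = 22/3  [2·signedArea(FCE) = 79/3 ∩ 2·signedArea(FCD) = -158/3]
   → F = (-1, 22/3)
3. A_x = -7/2  [A is the midpoint of FB]
4. A_y = 55/6  [A is the midpoint of FB]
   → A = (-7/2, 55/6)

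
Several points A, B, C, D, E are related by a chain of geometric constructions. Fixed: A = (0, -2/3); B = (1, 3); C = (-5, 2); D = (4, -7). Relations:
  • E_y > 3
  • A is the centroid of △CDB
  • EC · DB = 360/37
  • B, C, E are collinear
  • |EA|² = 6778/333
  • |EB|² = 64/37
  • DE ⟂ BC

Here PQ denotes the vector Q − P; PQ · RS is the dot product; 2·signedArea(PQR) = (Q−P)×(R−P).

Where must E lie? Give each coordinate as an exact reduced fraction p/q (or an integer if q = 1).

1. E_x = 85/37  [B, C, E are collinear ∩ DE ⟂ BC]
2. E_y = 119/37  [B, C, E are collinear ∩ DE ⟂ BC]
   → E = (85/37, 119/37)

E = (85/37, 119/37)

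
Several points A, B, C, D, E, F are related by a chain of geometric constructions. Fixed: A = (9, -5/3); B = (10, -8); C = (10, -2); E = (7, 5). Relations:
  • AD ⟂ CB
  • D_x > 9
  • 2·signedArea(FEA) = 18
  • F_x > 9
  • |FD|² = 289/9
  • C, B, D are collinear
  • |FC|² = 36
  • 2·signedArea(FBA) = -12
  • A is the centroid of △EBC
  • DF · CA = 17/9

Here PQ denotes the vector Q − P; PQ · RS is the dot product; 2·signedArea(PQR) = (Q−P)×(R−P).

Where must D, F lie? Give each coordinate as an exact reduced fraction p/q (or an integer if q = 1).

D = (10, -5/3)
F = (10, 4)

1. D_x = 10  [C, B, D are collinear ∩ AD ⟂ CB]
2. D_y = -5/3  [C, B, D are collinear ∩ AD ⟂ CB]
   → D = (10, -5/3)
3. F_x = 10  [2·signedArea(FBA) = -12 ∩ 2·signedArea(FEA) = 18]
4. F_y = 4  [2·signedArea(FBA) = -12 ∩ 2·signedArea(FEA) = 18]
   → F = (10, 4)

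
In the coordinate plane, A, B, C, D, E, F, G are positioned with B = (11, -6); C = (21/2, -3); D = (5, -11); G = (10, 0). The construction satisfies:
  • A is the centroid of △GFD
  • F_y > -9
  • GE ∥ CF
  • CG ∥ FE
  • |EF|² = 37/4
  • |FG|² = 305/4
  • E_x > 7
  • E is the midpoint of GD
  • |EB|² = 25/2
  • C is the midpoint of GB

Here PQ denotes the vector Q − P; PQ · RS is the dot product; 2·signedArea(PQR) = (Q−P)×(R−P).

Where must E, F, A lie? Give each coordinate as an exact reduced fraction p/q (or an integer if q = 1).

A = (23/3, -13/2)
E = (15/2, -11/2)
F = (8, -17/2)

1. E_x = 15/2  [E is the midpoint of GD]
2. E_y = -11/2  [E is the midpoint of GD]
   → E = (15/2, -11/2)
3. F_x = 8  [CG ∥ FE ∩ GE ∥ CF]
4. F_y = -17/2  [CG ∥ FE ∩ GE ∥ CF]
   → F = (8, -17/2)
5. A_x = 23/3  [A is the centroid of △GFD]
6. A_y = -13/2  [A is the centroid of △GFD]
   → A = (23/3, -13/2)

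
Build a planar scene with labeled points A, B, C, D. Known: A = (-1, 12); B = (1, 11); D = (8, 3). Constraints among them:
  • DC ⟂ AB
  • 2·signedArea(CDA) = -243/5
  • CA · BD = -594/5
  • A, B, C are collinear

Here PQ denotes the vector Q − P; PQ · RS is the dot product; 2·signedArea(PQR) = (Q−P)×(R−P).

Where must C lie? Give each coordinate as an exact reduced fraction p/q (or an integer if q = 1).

1. C_x = 49/5  [A, B, C are collinear ∩ DC ⟂ AB]
2. C_y = 33/5  [A, B, C are collinear ∩ DC ⟂ AB]
   → C = (49/5, 33/5)

C = (49/5, 33/5)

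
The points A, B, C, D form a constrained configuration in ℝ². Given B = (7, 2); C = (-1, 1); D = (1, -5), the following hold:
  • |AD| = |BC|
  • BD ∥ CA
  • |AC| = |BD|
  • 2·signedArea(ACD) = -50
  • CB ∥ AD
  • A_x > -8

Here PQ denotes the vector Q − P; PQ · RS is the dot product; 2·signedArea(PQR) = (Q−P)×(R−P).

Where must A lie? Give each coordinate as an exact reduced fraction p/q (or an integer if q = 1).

A = (-7, -6)

1. A_x = -7  [CB ∥ AD ∩ BD ∥ CA]
2. A_y = -6  [CB ∥ AD ∩ BD ∥ CA]
   → A = (-7, -6)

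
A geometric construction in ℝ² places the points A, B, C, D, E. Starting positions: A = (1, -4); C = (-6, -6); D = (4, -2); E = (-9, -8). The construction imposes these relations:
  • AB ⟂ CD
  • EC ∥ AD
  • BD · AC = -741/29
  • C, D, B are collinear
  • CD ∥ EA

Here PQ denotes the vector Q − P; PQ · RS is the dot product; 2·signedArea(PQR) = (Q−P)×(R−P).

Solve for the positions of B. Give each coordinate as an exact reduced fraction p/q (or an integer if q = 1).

B = (21/29, -96/29)

1. B_x = 21/29  [C, D, B are collinear ∩ AB ⟂ CD]
2. B_y = -96/29  [C, D, B are collinear ∩ AB ⟂ CD]
   → B = (21/29, -96/29)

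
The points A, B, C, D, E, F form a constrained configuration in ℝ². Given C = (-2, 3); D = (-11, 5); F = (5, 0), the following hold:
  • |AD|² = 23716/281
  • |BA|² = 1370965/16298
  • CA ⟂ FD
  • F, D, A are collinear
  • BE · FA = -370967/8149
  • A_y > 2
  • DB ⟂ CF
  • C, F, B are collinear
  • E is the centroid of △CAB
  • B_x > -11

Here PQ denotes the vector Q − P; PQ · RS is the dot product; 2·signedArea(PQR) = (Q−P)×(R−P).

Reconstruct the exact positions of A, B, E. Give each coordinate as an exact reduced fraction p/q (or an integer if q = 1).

1. A_x = -627/281  [F, D, A are collinear ∩ CA ⟂ FD]
2. A_y = 635/281  [F, D, A are collinear ∩ CA ⟂ FD]
   → A = (-627/281, 635/281)
3. B_x = -599/58  [C, F, B are collinear ∩ DB ⟂ CF]
4. B_y = 381/58  [C, F, B are collinear ∩ DB ⟂ CF]
   → B = (-599/58, 381/58)
5. E_x = -237281/48894  [E is the centroid of △CAB]
6. E_y = 192785/48894  [E is the centroid of △CAB]
   → E = (-237281/48894, 192785/48894)

A = (-627/281, 635/281)
B = (-599/58, 381/58)
E = (-237281/48894, 192785/48894)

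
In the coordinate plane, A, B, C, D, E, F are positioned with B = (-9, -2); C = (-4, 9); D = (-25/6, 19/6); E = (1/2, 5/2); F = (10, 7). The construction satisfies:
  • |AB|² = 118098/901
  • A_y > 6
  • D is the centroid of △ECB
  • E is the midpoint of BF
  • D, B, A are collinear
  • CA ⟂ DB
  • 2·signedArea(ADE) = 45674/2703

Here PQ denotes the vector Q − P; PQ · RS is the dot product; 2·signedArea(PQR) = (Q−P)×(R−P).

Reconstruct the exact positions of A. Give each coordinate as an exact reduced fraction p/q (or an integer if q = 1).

1. A_x = -1062/901  [D, B, A are collinear ∩ CA ⟂ DB]
2. A_y = 5731/901  [D, B, A are collinear ∩ CA ⟂ DB]
   → A = (-1062/901, 5731/901)

A = (-1062/901, 5731/901)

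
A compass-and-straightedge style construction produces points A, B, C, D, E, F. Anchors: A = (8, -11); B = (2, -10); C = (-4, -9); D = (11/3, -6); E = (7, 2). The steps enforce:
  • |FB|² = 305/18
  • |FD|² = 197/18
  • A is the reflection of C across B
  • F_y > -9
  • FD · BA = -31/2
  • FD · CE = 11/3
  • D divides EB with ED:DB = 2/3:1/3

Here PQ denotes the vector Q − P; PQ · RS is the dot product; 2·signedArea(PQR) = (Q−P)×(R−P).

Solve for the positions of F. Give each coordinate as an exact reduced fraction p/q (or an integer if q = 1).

1. F_x = 35/6  [FD · CE = 11/3 ∩ FD · BA = -31/2]
2. F_y = -17/2  [FD · CE = 11/3 ∩ FD · BA = -31/2]
   → F = (35/6, -17/2)

F = (35/6, -17/2)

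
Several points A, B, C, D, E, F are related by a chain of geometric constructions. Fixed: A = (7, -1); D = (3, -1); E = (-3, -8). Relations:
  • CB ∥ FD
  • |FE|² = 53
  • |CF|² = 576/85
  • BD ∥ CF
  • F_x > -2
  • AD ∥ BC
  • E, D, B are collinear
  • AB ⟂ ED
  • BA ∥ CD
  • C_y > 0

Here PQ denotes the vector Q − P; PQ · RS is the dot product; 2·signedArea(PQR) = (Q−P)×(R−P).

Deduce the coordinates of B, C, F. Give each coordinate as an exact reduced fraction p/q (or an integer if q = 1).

B = (399/85, 83/85)
C = (59/85, 83/85)
F = (-1, -1)

1. B_x = 399/85  [E, D, B are collinear ∩ AB ⟂ ED]
2. B_y = 83/85  [E, D, B are collinear ∩ AB ⟂ ED]
   → B = (399/85, 83/85)
3. C_x = 59/85  [BA ∥ CD ∩ AD ∥ BC]
4. C_y = 83/85  [BA ∥ CD ∩ AD ∥ BC]
   → C = (59/85, 83/85)
5. F_x = -1  [CB ∥ FD ∩ BD ∥ CF]
6. F_y = -1  [CB ∥ FD ∩ BD ∥ CF]
   → F = (-1, -1)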